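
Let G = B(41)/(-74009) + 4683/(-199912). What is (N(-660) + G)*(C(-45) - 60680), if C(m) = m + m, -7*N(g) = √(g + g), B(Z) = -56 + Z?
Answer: 10439844414795/7397643604 + 121540*I*√330/7 ≈ 1411.2 + 3.1541e+5*I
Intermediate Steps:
N(g) = -√2*√g/7 (N(g) = -√(g + g)/7 = -√2*√g/7)
C(m) = 2*m
G = -343585467/14795287208 (G = (-56 + 41)/(-74009) + 4683/(-199912) = -15*(-1/74009) + 4683*(-1/199912) = 15/74009 - 4683/199912 = -343585467/14795287208 ≈ -0.023223)
(N(-660) + G)*(C(-45) - 60680) = (-√2*√(-660)/7 - 343585467/14795287208)*(2*(-45) - 60680) = (-√2*2*I*√165/7 - 343585467/14795287208)*(-90 - 60680) = (-2*I*√330/7 - 343585467/14795287208)*(-60770) = (-343585467/14795287208 - 2*I*√330/7)*(-60770) = 10439844414795/7397643604 + 121540*I*√330/7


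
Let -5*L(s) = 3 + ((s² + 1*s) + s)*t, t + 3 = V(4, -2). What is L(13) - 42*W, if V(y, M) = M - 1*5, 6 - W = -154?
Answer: -31653/5 ≈ -6330.6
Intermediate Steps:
W = 160 (W = 6 - 1*(-154) = 6 + 154 = 160)
V(y, M) = -5 + M (V(y, M) = M - 5 = -5 + M)
t = -10 (t = -3 + (-5 - 2) = -3 - 7 = -10)
L(s) = -⅗ + 2*s² + 4*s (L(s) = -(3 + ((s² + 1*s) + s)*(-10))/5 = -(3 + ((s² + s) + s)*(-10))/5 = -(3 + ((s + s²) + s)*(-10))/5 = -(3 + (s² + 2*s)*(-10))/5 = -(3 + (-20*s - 10*s²))/5 = -(3 - 20*s - 10*s²)/5 = -⅗ + 2*s² + 4*s)
L(13) - 42*W = (-⅗ + 2*13² + 4*13) - 42*160 = (-⅗ + 2*169 + 52) - 6720 = (-⅗ + 338 + 52) - 6720 = 1947/5 - 6720 = -31653/5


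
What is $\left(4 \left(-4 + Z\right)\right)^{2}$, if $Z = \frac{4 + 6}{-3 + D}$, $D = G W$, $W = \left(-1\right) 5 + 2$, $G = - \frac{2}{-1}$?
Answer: $\frac{33856}{81} \approx 417.98$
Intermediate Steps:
$G = 2$ ($G = \left(-2\right) \left(-1\right) = 2$)
$W = -3$ ($W = -5 + 2 = -3$)
$D = -6$ ($D = 2 \left(-3\right) = -6$)
$Z = - \frac{10}{9}$ ($Z = \frac{4 + 6}{-3 - 6} = \frac{10}{-9} = 10 \left(- \frac{1}{9}\right) = - \frac{10}{9} \approx -1.1111$)
$\left(4 \left(-4 + Z\right)\right)^{2} = \left(4 \left(-4 - \frac{10}{9}\right)\right)^{2} = \left(4 \left(- \frac{46}{9}\right)\right)^{2} = \left(- \frac{184}{9}\right)^{2} = \frac{33856}{81}$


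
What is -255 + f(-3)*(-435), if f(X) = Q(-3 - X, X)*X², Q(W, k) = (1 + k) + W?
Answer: 7575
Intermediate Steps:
Q(W, k) = 1 + W + k
f(X) = -2*X² (f(X) = (1 + (-3 - X) + X)*X² = -2*X²)
-255 + f(-3)*(-435) = -255 - 2*(-3)²*(-435) = -255 - 2*9*(-435) = -255 - 18*(-435) = -255 + 7830 = 7575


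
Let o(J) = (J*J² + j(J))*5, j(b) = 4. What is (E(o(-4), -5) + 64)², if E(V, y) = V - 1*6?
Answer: 58564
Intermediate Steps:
o(J) = 20 + 5*J³ (o(J) = (J*J² + 4)*5 = (J³ + 4)*5 = (4 + J³)*5 = 20 + 5*J³)
E(V, y) = -6 + V (E(V, y) = V - 6 = -6 + V)
(E(o(-4), -5) + 64)² = ((-6 + (20 + 5*(-4)³)) + 64)² = ((-6 + (20 + 5*(-64))) + 64)² = ((-6 + (20 - 320)) + 64)² = ((-6 - 300) + 64)² = (-306 + 64)² = (-242)² = 58564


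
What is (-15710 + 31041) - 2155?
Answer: 13176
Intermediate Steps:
(-15710 + 31041) - 2155 = 15331 - 2155 = 13176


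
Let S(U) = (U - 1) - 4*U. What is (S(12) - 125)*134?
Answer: -21708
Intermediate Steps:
S(U) = -1 - 3*U (S(U) = (-1 + U) - 4*U = -1 - 3*U)
(S(12) - 125)*134 = ((-1 - 3*12) - 125)*134 = ((-1 - 36) - 125)*134 = (-37 - 125)*134 = -162*134 = -21708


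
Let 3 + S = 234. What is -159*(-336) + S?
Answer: 53655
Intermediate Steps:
S = 231 (S = -3 + 234 = 231)
-159*(-336) + S = -159*(-336) + 231 = 53424 + 231 = 53655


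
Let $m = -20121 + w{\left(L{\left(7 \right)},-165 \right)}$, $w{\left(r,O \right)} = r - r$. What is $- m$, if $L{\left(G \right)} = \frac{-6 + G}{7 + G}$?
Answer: $20121$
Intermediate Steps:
$L{\left(G \right)} = \frac{-6 + G}{7 + G}$
$w{\left(r,O \right)} = 0$
$m = -20121$ ($m = -20121 + 0 = -20121$)
$- m = \left(-1\right) \left(-20121\right) = 20121$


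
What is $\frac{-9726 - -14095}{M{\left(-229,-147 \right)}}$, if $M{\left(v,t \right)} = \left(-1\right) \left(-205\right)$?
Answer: $\frac{4369}{205} \approx 21.312$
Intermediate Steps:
$M{\left(v,t \right)} = 205$
$\frac{-9726 - -14095}{M{\left(-229,-147 \right)}} = \frac{-9726 - -14095}{205} = \left(-9726 + 14095\right) \frac{1}{205} = 4369 \cdot \frac{1}{205} = \frac{4369}{205}$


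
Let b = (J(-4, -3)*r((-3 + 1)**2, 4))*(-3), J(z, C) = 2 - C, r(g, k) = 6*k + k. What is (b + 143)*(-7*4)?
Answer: 7756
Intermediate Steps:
r(g, k) = 7*k
b = -420 (b = ((2 - 1*(-3))*(7*4))*(-3) = ((2 + 3)*28)*(-3) = (5*28)*(-3) = 140*(-3) = -420)
(b + 143)*(-7*4) = (-420 + 143)*(-7*4) = -277*(-28) = 7756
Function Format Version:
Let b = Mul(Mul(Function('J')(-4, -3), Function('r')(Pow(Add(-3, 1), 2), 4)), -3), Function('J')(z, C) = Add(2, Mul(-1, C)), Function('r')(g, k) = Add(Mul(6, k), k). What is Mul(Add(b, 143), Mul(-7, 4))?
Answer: 7756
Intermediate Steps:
Function('r')(g, k) = Mul(7, k)
b = -420 (b = Mul(Mul(Add(2, Mul(-1, -3)), Mul(7, 4)), -3) = Mul(Mul(Add(2, 3), 28), -3) = Mul(Mul(5, 28), -3) = Mul(140, -3) = -420)
Mul(Add(b, 143), Mul(-7, 4)) = Mul(Add(-420, 143), Mul(-7, 4)) = Mul(-277, -28) = 7756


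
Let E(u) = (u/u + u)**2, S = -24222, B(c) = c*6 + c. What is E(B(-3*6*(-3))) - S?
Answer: 167863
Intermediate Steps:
B(c) = 7*c (B(c) = 6*c + c = 7*c)
E(u) = (1 + u)**2
E(B(-3*6*(-3))) - S = (1 + 7*(-3*6*(-3)))**2 - 1*(-24222) = (1 + 7*(-18*(-3)))**2 + 24222 = (1 + 7*54)**2 + 24222 = (1 + 378)**2 + 24222 = 379**2 + 24222 = 143641 + 24222 = 167863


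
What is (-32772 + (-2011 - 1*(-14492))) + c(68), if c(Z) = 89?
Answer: -20202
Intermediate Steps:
(-32772 + (-2011 - 1*(-14492))) + c(68) = (-32772 + (-2011 - 1*(-14492))) + 89 = (-32772 + (-2011 + 14492)) + 89 = (-32772 + 12481) + 89 = -20291 + 89 = -20202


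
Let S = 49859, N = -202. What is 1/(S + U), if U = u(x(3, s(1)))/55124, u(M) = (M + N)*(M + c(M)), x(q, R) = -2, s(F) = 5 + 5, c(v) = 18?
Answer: 13781/687106063 ≈ 2.0057e-5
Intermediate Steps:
s(F) = 10
u(M) = (-202 + M)*(18 + M) (u(M) = (M - 202)*(M + 18) = (-202 + M)*(18 + M))
U = -816/13781 (U = (-3636 + (-2)² - 184*(-2))/55124 = (-3636 + 4 + 368)*(1/55124) = -3264*1/55124 = -816/13781 ≈ -0.059212)
1/(S + U) = 1/(49859 - 816/13781) = 1/(687106063/13781) = 13781/687106063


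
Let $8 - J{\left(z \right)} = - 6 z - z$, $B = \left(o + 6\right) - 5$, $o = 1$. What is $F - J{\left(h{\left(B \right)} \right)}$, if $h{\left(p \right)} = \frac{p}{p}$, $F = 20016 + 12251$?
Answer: $32252$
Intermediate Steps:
$B = 2$ ($B = \left(1 + 6\right) - 5 = 7 - 5 = 2$)
$F = 32267$
$h{\left(p \right)} = 1$
$J{\left(z \right)} = 8 + 7 z$ ($J{\left(z \right)} = 8 - \left(- 6 z - z\right) = 8 - - 7 z = 8 + 7 z$)
$F - J{\left(h{\left(B \right)} \right)} = 32267 - \left(8 + 7 \cdot 1\right) = 32267 - \left(8 + 7\right) = 32267 - 15 = 32252$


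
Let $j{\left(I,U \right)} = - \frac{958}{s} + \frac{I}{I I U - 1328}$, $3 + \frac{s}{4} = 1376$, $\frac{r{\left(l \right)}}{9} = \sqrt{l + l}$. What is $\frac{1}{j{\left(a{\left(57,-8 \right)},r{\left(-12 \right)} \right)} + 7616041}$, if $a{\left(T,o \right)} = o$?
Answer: $\frac{181824612569854555}{1384783672623060904117851} - \frac{7540516 i \sqrt{6}}{461594557541020301372617} \approx 1.313 \cdot 10^{-7} - 4.0014 \cdot 10^{-17} i$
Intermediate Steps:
$r{\left(l \right)} = 9 \sqrt{2} \sqrt{l}$ ($r{\left(l \right)} = 9 \sqrt{l + l} = 9 \sqrt{2 l} = 9 \sqrt{2} \sqrt{l}$)
$s = 5492$ ($s = -12 + 4 \cdot 1376 = -12 + 5504 = 5492$)
$j{\left(I,U \right)} = - \frac{479}{2746} + \frac{I}{-1328 + U I^{2}}$ ($j{\left(I,U \right)} = - \frac{958}{5492} + \frac{I}{I I U - 1328} = \left(-958\right) \frac{1}{5492} + \frac{I}{I^{2} U - 1328} = - \frac{479}{2746} + \frac{I}{U I^{2} - 1328} = - \frac{479}{2746} + \frac{I}{-1328 + U I^{2}}$)
$\frac{1}{j{\left(a{\left(57,-8 \right)},r{\left(-12 \right)} \right)} + 7616041} = \frac{1}{\frac{636112 + 2746 \left(-8\right) - 479 \cdot 9 \sqrt{2} \sqrt{-12} \left(-8\right)^{2}}{2746 \left(-1328 + 9 \sqrt{2} \sqrt{-12} \left(-8\right)^{2}\right)} + 7616041} = \frac{1}{\frac{636112 - 21968 - 479 \cdot 9 \sqrt{2} \cdot 2 i \sqrt{3} \cdot 64}{2746 \left(-1328 + 9 \sqrt{2} \cdot 2 i \sqrt{3} \cdot 64\right)} + 7616041} = \frac{1}{\frac{636112 - 21968 - 479 \cdot 18 i \sqrt{6} \cdot 64}{2746 \left(-1328 + 18 i \sqrt{6} \cdot 64\right)} + 7616041} = \frac{1}{\frac{636112 - 21968 - 551808 i \sqrt{6}}{2746 \left(-1328 + 1152 i \sqrt{6}\right)} + 7616041} = \frac{1}{\frac{614144 - 551808 i \sqrt{6}}{2746 \left(-1328 + 1152 i \sqrt{6}\right)} + 7616041} = \frac{1}{7616041 + \frac{614144 - 551808 i \sqrt{6}}{2746 \left(-1328 + 1152 i \sqrt{6}\right)}}$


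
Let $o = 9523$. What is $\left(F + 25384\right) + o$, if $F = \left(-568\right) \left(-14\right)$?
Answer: $42859$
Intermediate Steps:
$F = 7952$
$\left(F + 25384\right) + o = \left(7952 + 25384\right) + 9523 = 33336 + 9523 = 42859$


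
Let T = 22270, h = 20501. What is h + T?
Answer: 42771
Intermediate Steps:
h + T = 20501 + 22270 = 42771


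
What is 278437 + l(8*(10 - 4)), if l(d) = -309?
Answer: 278128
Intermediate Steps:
278437 + l(8*(10 - 4)) = 278437 - 309 = 278128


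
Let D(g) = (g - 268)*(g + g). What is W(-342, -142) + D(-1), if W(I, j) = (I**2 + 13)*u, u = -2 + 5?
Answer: 351469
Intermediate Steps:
u = 3
D(g) = 2*g*(-268 + g) (D(g) = (-268 + g)*(2*g) = 2*g*(-268 + g))
W(I, j) = 39 + 3*I**2 (W(I, j) = (I**2 + 13)*3 = (13 + I**2)*3 = 39 + 3*I**2)
W(-342, -142) + D(-1) = (39 + 3*(-342)**2) + 2*(-1)*(-268 - 1) = (39 + 3*116964) + 2*(-1)*(-269) = (39 + 350892) + 538 = 350931 + 538 = 351469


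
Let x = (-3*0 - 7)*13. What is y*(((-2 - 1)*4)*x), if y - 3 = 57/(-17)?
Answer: -6552/17 ≈ -385.41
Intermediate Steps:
y = -6/17 (y = 3 + 57/(-17) = 3 + 57*(-1/17) = 3 - 57/17 = -6/17 ≈ -0.35294)
x = -91 (x = (0 - 7)*13 = -7*13 = -91)
y*(((-2 - 1)*4)*x) = -6*(-2 - 1)*4*(-91)/17 = -6*(-3*4)*(-91)/17 = -(-72)*(-91)/17 = -6/17*1092 = -6552/17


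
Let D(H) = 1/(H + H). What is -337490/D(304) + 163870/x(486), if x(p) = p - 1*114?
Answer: -38165987185/186 ≈ -2.0519e+8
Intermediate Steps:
x(p) = -114 + p (x(p) = p - 114 = -114 + p)
D(H) = 1/(2*H)
-337490/D(304) + 163870/x(486) = -337490/((½)/304) + 163870/(-114 + 486) = -337490/((½)*(1/304)) + 163870/372 = -337490/1/608 + 163870*(1/372) = -337490*608 + 81935/186 = -205193920 + 81935/186 = -38165987185/186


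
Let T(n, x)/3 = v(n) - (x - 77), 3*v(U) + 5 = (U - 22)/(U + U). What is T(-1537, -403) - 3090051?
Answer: -9494404025/3074 ≈ -3.0886e+6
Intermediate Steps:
v(U) = -5/3 + (-22 + U)/(6*U) (v(U) = -5/3 + ((U - 22)/(U + U))/3 = -5/3 + ((-22 + U)/((2*U)))/3 = -5/3 + ((-22 + U)*(1/(2*U)))/3 = -5/3 + ((-22 + U)/(2*U))/3 = -5/3 + (-22 + U)/(6*U))
T(n, x) = 231 - 3*x + (-22 - 9*n)/(2*n) (T(n, x) = 3*((-22 - 9*n)/(6*n) - (x - 77)) = 3*((-22 - 9*n)/(6*n) - (-77 + x)) = 3*((-22 - 9*n)/(6*n) + (77 - x)) = 3*(77 - x + (-22 - 9*n)/(6*n)) = 231 - 3*x + (-22 - 9*n)/(2*n))
T(-1537, -403) - 3090051 = (453/2 - 11/(-1537) - 3*(-403)) - 3090051 = (453/2 - 11*(-1/1537) + 1209) - 3090051 = (453/2 + 11/1537 + 1209) - 3090051 = 4412749/3074 - 3090051 = -9494404025/3074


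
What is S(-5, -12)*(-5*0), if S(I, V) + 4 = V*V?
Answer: 0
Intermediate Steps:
S(I, V) = -4 + V² (S(I, V) = -4 + V*V = -4 + V²)
S(-5, -12)*(-5*0) = (-4 + (-12)²)*(-5*0) = (-4 + 144)*0 = 140*0 = 0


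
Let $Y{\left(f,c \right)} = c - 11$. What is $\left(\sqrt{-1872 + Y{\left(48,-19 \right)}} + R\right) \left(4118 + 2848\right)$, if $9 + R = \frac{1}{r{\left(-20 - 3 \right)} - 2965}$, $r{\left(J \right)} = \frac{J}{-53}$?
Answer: $- \frac{12727359}{203} + 6966 i \sqrt{1902} \approx -62696.0 + 3.038 \cdot 10^{5} i$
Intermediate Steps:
$Y{\left(f,c \right)} = -11 + c$
$r{\left(J \right)} = - \frac{J}{53}$ ($r{\left(J \right)} = J \left(- \frac{1}{53}\right) = - \frac{J}{53}$)
$R = - \frac{1414151}{157122}$ ($R = -9 + \frac{1}{- \frac{-20 - 3}{53} - 2965} = -9 + \frac{1}{\left(- \frac{1}{53}\right) \left(-23\right) - 2965} = -9 + \frac{1}{\frac{23}{53} - 2965} = -9 + \frac{1}{- \frac{157122}{53}} = -9 - \frac{53}{157122} = - \frac{1414151}{157122} \approx -9.0003$)
$\left(\sqrt{-1872 + Y{\left(48,-19 \right)}} + R\right) \left(4118 + 2848\right) = \left(\sqrt{-1872 - 30} - \frac{1414151}{157122}\right) \left(4118 + 2848\right) = \left(\sqrt{-1872 - 30} - \frac{1414151}{157122}\right) 6966 = \left(\sqrt{-1902} - \frac{1414151}{157122}\right) 6966 = \left(i \sqrt{1902} - \frac{1414151}{157122}\right) 6966 = \left(- \frac{1414151}{157122} + i \sqrt{1902}\right) 6966 = - \frac{12727359}{203} + 6966 i \sqrt{1902}$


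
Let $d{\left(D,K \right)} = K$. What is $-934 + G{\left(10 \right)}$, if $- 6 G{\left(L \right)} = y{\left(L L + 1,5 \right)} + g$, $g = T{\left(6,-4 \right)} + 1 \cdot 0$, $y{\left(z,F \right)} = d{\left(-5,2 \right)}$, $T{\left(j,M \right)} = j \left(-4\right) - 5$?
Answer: $- \frac{1859}{2} \approx -929.5$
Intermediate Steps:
$T{\left(j,M \right)} = -5 - 4 j$ ($T{\left(j,M \right)} = - 4 j - 5 = -5 - 4 j$)
$y{\left(z,F \right)} = 2$
$g = -29$ ($g = \left(-5 - 24\right) + 1 \cdot 0 = \left(-5 - 24\right) + 0 = -29 + 0 = -29$)
$G{\left(L \right)} = \frac{9}{2}$ ($G{\left(L \right)} = - \frac{2 - 29}{6} = \left(- \frac{1}{6}\right) \left(-27\right) = \frac{9}{2}$)
$-934 + G{\left(10 \right)} = -934 + \frac{9}{2} = - \frac{1859}{2}$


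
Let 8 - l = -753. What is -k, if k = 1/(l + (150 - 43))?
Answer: -1/868 ≈ -0.0011521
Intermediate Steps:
l = 761 (l = 8 - 1*(-753) = 8 + 753 = 761)
k = 1/868 (k = 1/(761 + (150 - 43)) = 1/(761 + 107) = 1/868 ≈ 0.0011521)
-k = -1*1/868 = -1/868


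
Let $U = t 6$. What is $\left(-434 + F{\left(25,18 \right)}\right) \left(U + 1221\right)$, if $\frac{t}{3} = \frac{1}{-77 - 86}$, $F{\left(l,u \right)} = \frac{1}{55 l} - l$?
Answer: $- \frac{25119366324}{44825} \approx -5.6039 \cdot 10^{5}$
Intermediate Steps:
$F{\left(l,u \right)} = - l + \frac{1}{55 l}$ ($F{\left(l,u \right)} = \frac{1}{55 l} - l = - l + \frac{1}{55 l}$)
$t = - \frac{3}{163}$ ($t = \frac{3}{-77 - 86} = \frac{3}{-163} = 3 \left(- \frac{1}{163}\right) = - \frac{3}{163} \approx -0.018405$)
$U = - \frac{18}{163}$ ($U = \left(- \frac{3}{163}\right) 6 = - \frac{18}{163} \approx -0.11043$)
$\left(-434 + F{\left(25,18 \right)}\right) \left(U + 1221\right) = \left(-434 + \left(\left(-1\right) 25 + \frac{1}{55 \cdot 25}\right)\right) \left(- \frac{18}{163} + 1221\right) = \left(-434 + \left(-25 + \frac{1}{55} \cdot \frac{1}{25}\right)\right) \frac{199005}{163} = \left(-434 + \left(-25 + \frac{1}{1375}\right)\right) \frac{199005}{163} = \left(-434 - \frac{34374}{1375}\right) \frac{199005}{163} = \left(- \frac{631124}{1375}\right) \frac{199005}{163} = - \frac{25119366324}{44825}$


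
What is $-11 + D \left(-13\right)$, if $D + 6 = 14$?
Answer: $-115$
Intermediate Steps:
$D = 8$ ($D = -6 + 14 = 8$)
$-11 + D \left(-13\right) = -11 + 8 \left(-13\right) = -11 - 104 = -115$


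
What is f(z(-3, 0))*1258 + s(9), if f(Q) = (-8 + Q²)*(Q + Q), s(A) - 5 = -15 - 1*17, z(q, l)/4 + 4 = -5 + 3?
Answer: -34298139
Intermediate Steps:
z(q, l) = -24 (z(q, l) = -16 + 4*(-5 + 3) = -16 + 4*(-2) = -16 - 8 = -24)
s(A) = -27 (s(A) = 5 + (-15 - 1*17) = 5 + (-15 - 17) = 5 - 32 = -27)
f(Q) = 2*Q*(-8 + Q²) (f(Q) = (-8 + Q²)*(2*Q) = 2*Q*(-8 + Q²))
f(z(-3, 0))*1258 + s(9) = (2*(-24)*(-8 + (-24)²))*1258 - 27 = (2*(-24)*(-8 + 576))*1258 - 27 = (2*(-24)*568)*1258 - 27 = -27264*1258 - 27 = -34298112 - 27 = -34298139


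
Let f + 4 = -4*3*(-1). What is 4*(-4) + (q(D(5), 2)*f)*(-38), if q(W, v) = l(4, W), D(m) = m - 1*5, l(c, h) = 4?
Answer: -1232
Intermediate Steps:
f = 8 (f = -4 - 4*3*(-1) = -4 - 12*(-1) = -4 + 12 = 8)
D(m) = -5 + m (D(m) = m - 5 = -5 + m)
q(W, v) = 4
4*(-4) + (q(D(5), 2)*f)*(-38) = 4*(-4) + (4*8)*(-38) = -16 + 32*(-38) = -16 - 1216 = -1232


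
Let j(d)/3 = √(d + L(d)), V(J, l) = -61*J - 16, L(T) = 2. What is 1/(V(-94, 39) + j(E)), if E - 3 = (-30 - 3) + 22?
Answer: 953/5449263 - I*√6/10898526 ≈ 0.00017489 - 2.2475e-7*I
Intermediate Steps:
V(J, l) = -16 - 61*J
E = -8 (E = 3 + ((-30 - 3) + 22) = 3 + (-33 + 22) = 3 - 11 = -8)
j(d) = 3*√(2 + d) (j(d) = 3*√(d + 2) = 3*√(2 + d))
1/(V(-94, 39) + j(E)) = 1/((-16 - 61*(-94)) + 3*√(2 - 8)) = 1/((-16 + 5734) + 3*√(-6)) = 1/(5718 + 3*(I*√6)) = 1/(5718 + 3*I*√6)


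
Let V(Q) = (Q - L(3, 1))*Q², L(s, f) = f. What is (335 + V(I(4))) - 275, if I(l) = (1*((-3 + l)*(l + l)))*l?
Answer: 31804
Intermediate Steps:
I(l) = 2*l²*(-3 + l) (I(l) = (1*((-3 + l)*(2*l)))*l = (1*(2*l*(-3 + l)))*l = (2*l*(-3 + l))*l = 2*l²*(-3 + l))
V(Q) = Q²*(-1 + Q) (V(Q) = (Q - 1*1)*Q² = (Q - 1)*Q² = (-1 + Q)*Q² = Q²*(-1 + Q))
(335 + V(I(4))) - 275 = (335 + (2*4²*(-3 + 4))²*(-1 + 2*4²*(-3 + 4))) - 275 = (335 + (2*16*1)²*(-1 + 2*16*1)) - 275 = (335 + 32²*(-1 + 32)) - 275 = (335 + 1024*31) - 275 = (335 + 31744) - 275 = 32079 - 275 = 31804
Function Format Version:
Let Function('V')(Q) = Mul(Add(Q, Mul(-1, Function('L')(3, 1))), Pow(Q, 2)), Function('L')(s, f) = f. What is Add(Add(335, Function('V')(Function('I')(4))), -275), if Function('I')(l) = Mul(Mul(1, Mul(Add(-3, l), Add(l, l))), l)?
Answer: 31804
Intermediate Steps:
Function('I')(l) = Mul(2, Pow(l, 2), Add(-3, l)) (Function('I')(l) = Mul(Mul(1, Mul(Add(-3, l), Mul(2, l))), l) = Mul(Mul(1, Mul(2, l, Add(-3, l))), l) = Mul(Mul(2, l, Add(-3, l)), l) = Mul(2, Pow(l, 2), Add(-3, l)))
Function('V')(Q) = Mul(Pow(Q, 2), Add(-1, Q)) (Function('V')(Q) = Mul(Add(Q, Mul(-1, 1)), Pow(Q, 2)) = Mul(Add(Q, -1), Pow(Q, 2)) = Mul(Add(-1, Q), Pow(Q, 2)) = Mul(Pow(Q, 2), Add(-1, Q)))
Add(Add(335, Function('V')(Function('I')(4))), -275) = Add(Add(335, Mul(Pow(Mul(2, Pow(4, 2), Add(-3, 4)), 2), Add(-1, Mul(2, Pow(4, 2), Add(-3, 4))))), -275) = Add(Add(335, Mul(Pow(Mul(2, 16, 1), 2), Add(-1, Mul(2, 16, 1)))), -275) = Add(Add(335, Mul(Pow(32, 2), Add(-1, 32))), -275) = Add(Add(335, Mul(1024, 31)), -275) = Add(Add(335, 31744), -275) = Add(32079, -275) = 31804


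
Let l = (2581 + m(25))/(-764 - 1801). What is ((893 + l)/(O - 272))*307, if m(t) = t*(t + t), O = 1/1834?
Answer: -429168959044/426514185 ≈ -1006.2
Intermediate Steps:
O = 1/1834 ≈ 0.00054526
m(t) = 2*t**2 (m(t) = t*(2*t) = 2*t**2)
l = -1277/855 (l = (2581 + 2*25**2)/(-764 - 1801) = (2581 + 2*625)/(-2565) = (2581 + 1250)*(-1/2565) = 3831*(-1/2565) = -1277/855 ≈ -1.4936)
((893 + l)/(O - 272))*307 = ((893 - 1277/855)/(1/1834 - 272))*307 = (762238/(855*(-498847/1834)))*307 = ((762238/855)*(-1834/498847))*307 = -1397944492/426514185*307 = -429168959044/426514185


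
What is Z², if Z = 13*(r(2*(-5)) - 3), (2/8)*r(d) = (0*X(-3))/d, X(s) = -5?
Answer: 1521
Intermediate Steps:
r(d) = 0 (r(d) = 4*((0*(-5))/d) = 4*(0/d) = 4*0 = 0)
Z = -39 (Z = 13*(0 - 3) = 13*(-3) = -39)
Z² = (-39)² = 1521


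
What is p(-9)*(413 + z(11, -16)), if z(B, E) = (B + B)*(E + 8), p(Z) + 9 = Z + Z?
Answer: -6399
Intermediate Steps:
p(Z) = -9 + 2*Z (p(Z) = -9 + (Z + Z) = -9 + 2*Z)
z(B, E) = 2*B*(8 + E) (z(B, E) = (2*B)*(8 + E) = 2*B*(8 + E))
p(-9)*(413 + z(11, -16)) = (-9 + 2*(-9))*(413 + 2*11*(8 - 16)) = (-9 - 18)*(413 + 2*11*(-8)) = -27*(413 - 176) = -27*237 = -6399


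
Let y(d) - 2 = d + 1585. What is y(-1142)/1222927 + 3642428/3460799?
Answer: 4455963602311/4232304538673 ≈ 1.0528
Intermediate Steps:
y(d) = 1587 + d (y(d) = 2 + (d + 1585) = 2 + (1585 + d) = 1587 + d)
y(-1142)/1222927 + 3642428/3460799 = (1587 - 1142)/1222927 + 3642428/3460799 = 445*(1/1222927) + 3642428*(1/3460799) = 445/1222927 + 3642428/3460799 = 4455963602311/4232304538673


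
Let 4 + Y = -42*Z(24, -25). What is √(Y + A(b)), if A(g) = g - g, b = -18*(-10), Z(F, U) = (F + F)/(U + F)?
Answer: 2*√503 ≈ 44.855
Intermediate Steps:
Z(F, U) = 2*F/(F + U) (Z(F, U) = (2*F)/(F + U) = 2*F/(F + U))
b = 180
Y = 2012 (Y = -4 - 84*24/(24 - 25) = -4 - 84*24/(-1) = -4 - 84*24*(-1) = -4 - 42*(-48) = -4 + 2016 = 2012)
A(g) = 0
√(Y + A(b)) = √(2012 + 0) = √2012 = 2*√503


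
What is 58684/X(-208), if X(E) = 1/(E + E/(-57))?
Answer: -683551232/57 ≈ -1.1992e+7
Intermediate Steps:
X(E) = 57/(56*E) (X(E) = 1/(E + E*(-1/57)) = 1/(E - E/57) = 1/(56*E/57) = 57/(56*E))
58684/X(-208) = 58684/(((57/56)/(-208))) = 58684/(((57/56)*(-1/208))) = 58684/(-57/11648) = 58684*(-11648/57) = -683551232/57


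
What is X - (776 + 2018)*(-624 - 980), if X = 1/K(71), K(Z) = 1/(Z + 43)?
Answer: 4481690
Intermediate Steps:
K(Z) = 1/(43 + Z)
X = 114 (X = 1/(1/(43 + 71)) = 1/(1/114) = 114)
X - (776 + 2018)*(-624 - 980) = 114 - (776 + 2018)*(-624 - 980) = 114 - 2794*(-1604) = 114 - 1*(-4481576) = 114 + 4481576 = 4481690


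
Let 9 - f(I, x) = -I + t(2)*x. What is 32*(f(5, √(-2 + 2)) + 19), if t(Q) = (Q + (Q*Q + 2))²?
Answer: 1056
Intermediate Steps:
t(Q) = (2 + Q + Q²)² (t(Q) = (Q + (Q² + 2))² = (Q + (2 + Q²))² = (2 + Q + Q²)²)
f(I, x) = 9 + I - 64*x (f(I, x) = 9 - (-I + (2 + 2 + 2²)²*x) = 9 - (-I + (2 + 2 + 4)²*x) = 9 - (-I + 8²*x) = 9 - (-I + 64*x) = 9 + (I - 64*x) = 9 + I - 64*x)
32*(f(5, √(-2 + 2)) + 19) = 32*((9 + 5 - 64*√(-2 + 2)) + 19) = 32*((9 + 5 - 64*√0) + 19) = 32*((9 + 5 - 64*0) + 19) = 32*((9 + 5 + 0) + 19) = 32*(14 + 19) = 32*33 = 1056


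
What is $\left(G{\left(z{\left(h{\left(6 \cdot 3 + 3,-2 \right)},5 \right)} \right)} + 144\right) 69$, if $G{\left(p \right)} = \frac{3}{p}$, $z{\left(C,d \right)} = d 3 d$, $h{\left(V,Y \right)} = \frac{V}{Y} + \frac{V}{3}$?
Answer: $\frac{248469}{25} \approx 9938.8$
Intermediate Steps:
$h{\left(V,Y \right)} = \frac{V}{3} + \frac{V}{Y}$ ($h{\left(V,Y \right)} = \frac{V}{Y} + V \frac{1}{3} = \frac{V}{Y} + \frac{V}{3} = \frac{V}{3} + \frac{V}{Y}$)
$z{\left(C,d \right)} = 3 d^{2}$ ($z{\left(C,d \right)} = 3 d d = 3 d^{2}$)
$\left(G{\left(z{\left(h{\left(6 \cdot 3 + 3,-2 \right)},5 \right)} \right)} + 144\right) 69 = \left(\frac{3}{3 \cdot 5^{2}} + 144\right) 69 = \left(\frac{3}{3 \cdot 25} + 144\right) 69 = \left(\frac{3}{75} + 144\right) 69 = \left(3 \cdot \frac{1}{75} + 144\right) 69 = \left(\frac{1}{25} + 144\right) 69 = \frac{3601}{25} \cdot 69 = \frac{248469}{25}$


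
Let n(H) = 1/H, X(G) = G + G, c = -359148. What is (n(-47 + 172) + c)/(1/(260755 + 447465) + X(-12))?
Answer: 6358894772356/424931975 ≈ 14965.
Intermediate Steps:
X(G) = 2*G
(n(-47 + 172) + c)/(1/(260755 + 447465) + X(-12)) = (1/(-47 + 172) - 359148)/(1/(260755 + 447465) + 2*(-12)) = (1/125 - 359148)/(1/708220 - 24) = -44893499/(125*(-16997279/708220)) = -44893499/125*(-708220/16997279) = 6358894772356/424931975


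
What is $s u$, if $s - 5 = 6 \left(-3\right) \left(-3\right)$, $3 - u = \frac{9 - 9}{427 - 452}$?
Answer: $177$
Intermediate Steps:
$u = 3$ ($u = 3 - \frac{9 - 9}{427 - 452} = 3 - \frac{0}{-25} = 3 - 0 \left(- \frac{1}{25}\right) = 3 - 0 = 3 + 0 = 3$)
$s = 59$ ($s = 5 + 6 \left(-3\right) \left(-3\right) = 5 - -54 = 5 + 54 = 59$)
$s u = 59 \cdot 3 = 177$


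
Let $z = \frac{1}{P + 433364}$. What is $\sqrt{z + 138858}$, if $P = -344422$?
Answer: $\frac{\sqrt{1098461115215254}}{88942} \approx 372.64$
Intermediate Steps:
$z = \frac{1}{88942}$ ($z = \frac{1}{-344422 + 433364} = \frac{1}{88942} \approx 1.1243 \cdot 10^{-5}$)
$\sqrt{z + 138858} = \sqrt{\frac{1}{88942} + 138858} = \sqrt{\frac{12350308237}{88942}} = \frac{\sqrt{1098461115215254}}{88942}$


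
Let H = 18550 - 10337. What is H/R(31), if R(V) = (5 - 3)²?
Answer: 8213/4 ≈ 2053.3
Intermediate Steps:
H = 8213
R(V) = 4 (R(V) = 2² = 4)
H/R(31) = 8213/4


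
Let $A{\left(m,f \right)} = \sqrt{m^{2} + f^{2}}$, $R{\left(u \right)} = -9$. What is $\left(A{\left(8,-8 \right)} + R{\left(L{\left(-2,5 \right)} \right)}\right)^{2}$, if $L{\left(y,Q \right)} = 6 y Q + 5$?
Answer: $209 - 144 \sqrt{2} \approx 5.3532$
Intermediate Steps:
$L{\left(y,Q \right)} = 5 + 6 Q y$ ($L{\left(y,Q \right)} = 6 Q y + 5 = 5 + 6 Q y$)
$A{\left(m,f \right)} = \sqrt{f^{2} + m^{2}}$
$\left(A{\left(8,-8 \right)} + R{\left(L{\left(-2,5 \right)} \right)}\right)^{2} = \left(\sqrt{\left(-8\right)^{2} + 8^{2}} - 9\right)^{2} = \left(\sqrt{64 + 64} - 9\right)^{2} = \left(\sqrt{128} - 9\right)^{2} = \left(8 \sqrt{2} - 9\right)^{2} = \left(-9 + 8 \sqrt{2}\right)^{2}$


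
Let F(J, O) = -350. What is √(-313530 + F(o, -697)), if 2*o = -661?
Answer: 2*I*√78470 ≈ 560.25*I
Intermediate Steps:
o = -661/2 (o = (½)*(-661) = -661/2 ≈ -330.50)
√(-313530 + F(o, -697)) = √(-313530 - 350) = √(-313880) = 2*I*√78470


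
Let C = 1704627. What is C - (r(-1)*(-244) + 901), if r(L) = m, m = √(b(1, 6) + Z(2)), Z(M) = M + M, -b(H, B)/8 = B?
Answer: 1703726 + 488*I*√11 ≈ 1.7037e+6 + 1618.5*I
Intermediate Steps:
b(H, B) = -8*B
Z(M) = 2*M
m = 2*I*√11 (m = √(-8*6 + 2*2) = √(-48 + 4) = √(-44) = 2*I*√11 ≈ 6.6332*I)
r(L) = 2*I*√11
C - (r(-1)*(-244) + 901) = 1704627 - ((2*I*√11)*(-244) + 901) = 1704627 - (-488*I*√11 + 901) = 1704627 - (901 - 488*I*√11) = 1704627 + (-901 + 488*I*√11) = 1703726 + 488*I*√11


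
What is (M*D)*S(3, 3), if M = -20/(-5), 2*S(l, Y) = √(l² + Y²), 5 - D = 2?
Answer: 18*√2 ≈ 25.456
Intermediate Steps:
D = 3 (D = 5 - 1*2 = 5 - 2 = 3)
S(l, Y) = √(Y² + l²)/2 (S(l, Y) = √(l² + Y²)/2 = √(Y² + l²)/2)
M = 4 (M = -20*(-⅕) = 4)
(M*D)*S(3, 3) = (4*3)*(√(3² + 3²)/2) = 12*(√(9 + 9)/2) = 12*(√18/2) = 12*((3*√2)/2) = 12*(3*√2/2) = 18*√2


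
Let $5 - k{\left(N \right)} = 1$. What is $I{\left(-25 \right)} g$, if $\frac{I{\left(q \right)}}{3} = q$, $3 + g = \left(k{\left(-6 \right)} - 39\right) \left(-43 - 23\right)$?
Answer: $-173025$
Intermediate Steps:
$k{\left(N \right)} = 4$ ($k{\left(N \right)} = 5 - 1 = 4$)
$g = 2307$ ($g = -3 + \left(4 - 39\right) \left(-43 - 23\right) = -3 - -2310 = -3 + 2310 = 2307$)
$I{\left(q \right)} = 3 q$
$I{\left(-25 \right)} g = 3 \left(-25\right) 2307 = \left(-75\right) 2307 = -173025$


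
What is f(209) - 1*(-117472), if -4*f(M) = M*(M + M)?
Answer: 191263/2 ≈ 95632.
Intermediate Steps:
f(M) = -M²/2 (f(M) = -M*(M + M)/4 = -M*2*M/4 = -M²/2)
f(209) - 1*(-117472) = -½*209² - 1*(-117472) = -½*43681 + 117472 = -43681/2 + 117472 = 191263/2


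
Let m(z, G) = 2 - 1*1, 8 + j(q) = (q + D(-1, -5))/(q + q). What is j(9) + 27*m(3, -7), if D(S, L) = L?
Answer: 173/9 ≈ 19.222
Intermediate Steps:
j(q) = -8 + (-5 + q)/(2*q) (j(q) = -8 + (q - 5)/(q + q) = -8 + (-5 + q)/((2*q)) = -8 + (-5 + q)*(1/(2*q)) = -8 + (-5 + q)/(2*q))
m(z, G) = 1 (m(z, G) = 2 - 1 = 1)
j(9) + 27*m(3, -7) = (5/2)*(-1 - 3*9)/9 + 27*1 = (5/2)*(1/9)*(-1 - 27) + 27 = (5/2)*(1/9)*(-28) + 27 = -70/9 + 27 = 173/9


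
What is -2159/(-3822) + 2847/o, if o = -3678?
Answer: -245036/1171443 ≈ -0.20917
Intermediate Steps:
-2159/(-3822) + 2847/o = -2159/(-3822) + 2847/(-3678) = -2159*(-1/3822) + 2847*(-1/3678) = 2159/3822 - 949/1226 = -245036/1171443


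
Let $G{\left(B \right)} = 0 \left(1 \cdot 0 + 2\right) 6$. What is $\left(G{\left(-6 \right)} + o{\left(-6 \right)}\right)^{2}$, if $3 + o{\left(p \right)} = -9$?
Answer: $144$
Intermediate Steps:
$o{\left(p \right)} = -12$ ($o{\left(p \right)} = -3 - 9 = -12$)
$G{\left(B \right)} = 0$ ($G{\left(B \right)} = 0 \left(0 + 2\right) 6 = 0 \cdot 2 \cdot 6 = 0 \cdot 6 = 0$)
$\left(G{\left(-6 \right)} + o{\left(-6 \right)}\right)^{2} = \left(0 - 12\right)^{2} = \left(-12\right)^{2} = 144$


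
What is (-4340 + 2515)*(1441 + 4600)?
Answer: -11024825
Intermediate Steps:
(-4340 + 2515)*(1441 + 4600) = -1825*6041 = -11024825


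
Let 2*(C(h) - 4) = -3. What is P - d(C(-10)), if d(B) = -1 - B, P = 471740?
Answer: 943487/2 ≈ 4.7174e+5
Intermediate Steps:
C(h) = 5/2 (C(h) = 4 + (½)*(-3) = 4 - 3/2 = 5/2)
P - d(C(-10)) = 471740 - (-1 - 1*5/2) = 471740 - (-1 - 5/2) = 471740 - 1*(-7/2) = 471740 + 7/2 = 943487/2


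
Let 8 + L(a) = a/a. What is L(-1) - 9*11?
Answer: -106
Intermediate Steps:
L(a) = -7 (L(a) = -8 + a/a = -8 + 1 = -7)
L(-1) - 9*11 = -7 - 9*11 = -7 - 99 = -106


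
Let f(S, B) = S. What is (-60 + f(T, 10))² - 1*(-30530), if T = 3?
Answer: 33779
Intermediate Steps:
(-60 + f(T, 10))² - 1*(-30530) = (-60 + 3)² - 1*(-30530) = (-57)² + 30530 = 3249 + 30530 = 33779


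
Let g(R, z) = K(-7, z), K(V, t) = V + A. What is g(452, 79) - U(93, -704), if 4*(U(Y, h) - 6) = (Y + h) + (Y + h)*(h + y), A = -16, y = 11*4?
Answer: -402765/4 ≈ -1.0069e+5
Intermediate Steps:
y = 44
K(V, t) = -16 + V (K(V, t) = V - 16 = -16 + V)
g(R, z) = -23 (g(R, z) = -16 - 7 = -23)
U(Y, h) = 6 + Y/4 + h/4 + (44 + h)*(Y + h)/4 (U(Y, h) = 6 + ((Y + h) + (Y + h)*(h + 44))/4 = 6 + ((Y + h) + (Y + h)*(44 + h))/4 = 6 + ((Y + h) + (44 + h)*(Y + h))/4 = 6 + (Y + h + (44 + h)*(Y + h))/4 = 6 + (Y/4 + h/4 + (44 + h)*(Y + h)/4) = 6 + Y/4 + h/4 + (44 + h)*(Y + h)/4)
g(452, 79) - U(93, -704) = -23 - (6 + (1/4)*(-704)**2 + (45/4)*93 + (45/4)*(-704) + (1/4)*93*(-704)) = -23 - (6 + (1/4)*495616 + 4185/4 - 7920 - 16368) = -23 - (6 + 123904 + 4185/4 - 7920 - 16368) = -23 - 1*402673/4 = -23 - 402673/4 = -402765/4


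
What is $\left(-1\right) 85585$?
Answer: $-85585$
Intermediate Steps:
$\left(-1\right) 85585 = -85585$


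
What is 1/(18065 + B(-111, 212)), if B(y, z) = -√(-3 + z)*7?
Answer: 18065/326333984 + 7*√209/326333984 ≈ 5.5667e-5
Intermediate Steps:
B(y, z) = -7*√(-3 + z)
1/(18065 + B(-111, 212)) = 1/(18065 - 7*√(-3 + 212)) = 1/(18065 - 7*√209)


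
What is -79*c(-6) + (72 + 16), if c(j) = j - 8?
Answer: 1194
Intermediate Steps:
c(j) = -8 + j
-79*c(-6) + (72 + 16) = -79*(-8 - 6) + (72 + 16) = -79*(-14) + 88 = 1106 + 88 = 1194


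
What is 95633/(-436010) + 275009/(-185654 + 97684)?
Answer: -1283195091/383557997 ≈ -3.3455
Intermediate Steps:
95633/(-436010) + 275009/(-185654 + 97684) = 95633*(-1/436010) + 275009/(-87970) = -95633/436010 + 275009*(-1/87970) = -95633/436010 - 275009/87970 = -1283195091/383557997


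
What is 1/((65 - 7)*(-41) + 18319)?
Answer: 1/15941 ≈ 6.2731e-5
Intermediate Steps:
1/((65 - 7)*(-41) + 18319) = 1/(58*(-41) + 18319) = 1/(-2378 + 18319) = 1/15941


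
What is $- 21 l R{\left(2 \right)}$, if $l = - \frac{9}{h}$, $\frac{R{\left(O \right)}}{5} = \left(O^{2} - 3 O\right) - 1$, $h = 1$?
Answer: $-2835$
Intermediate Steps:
$R{\left(O \right)} = -5 - 15 O + 5 O^{2}$ ($R{\left(O \right)} = 5 \left(\left(O^{2} - 3 O\right) - 1\right) = 5 \left(-1 + O^{2} - 3 O\right) = -5 - 15 O + 5 O^{2}$)
$l = -9$ ($l = - \frac{9}{1} = \left(-9\right) 1 = -9$)
$- 21 l R{\left(2 \right)} = \left(-21\right) \left(-9\right) \left(-5 - 30 + 5 \cdot 2^{2}\right) = 189 \left(-5 - 30 + 5 \cdot 4\right) = 189 \left(-5 - 30 + 20\right) = 189 \left(-15\right) = -2835$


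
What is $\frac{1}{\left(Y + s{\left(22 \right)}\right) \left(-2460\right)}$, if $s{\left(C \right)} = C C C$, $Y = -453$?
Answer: $- \frac{1}{25079700} \approx -3.9873 \cdot 10^{-8}$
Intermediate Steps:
$s{\left(C \right)} = C^{3}$ ($s{\left(C \right)} = C^{2} C = C^{3}$)
$\frac{1}{\left(Y + s{\left(22 \right)}\right) \left(-2460\right)} = \frac{1}{\left(-453 + 22^{3}\right) \left(-2460\right)} = \frac{1}{-453 + 10648} \left(- \frac{1}{2460}\right) = \frac{1}{10195} \left(- \frac{1}{2460}\right) = - \frac{1}{25079700}$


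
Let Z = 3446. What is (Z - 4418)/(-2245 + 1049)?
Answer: 243/299 ≈ 0.81271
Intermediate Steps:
(Z - 4418)/(-2245 + 1049) = (3446 - 4418)/(-2245 + 1049) = -972/(-1196) = -972*(-1/1196) = 243/299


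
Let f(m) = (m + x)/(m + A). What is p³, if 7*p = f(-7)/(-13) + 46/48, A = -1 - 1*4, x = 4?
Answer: 25153757/10417365504 ≈ 0.0024146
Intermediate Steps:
A = -5 (A = -1 - 4 = -5)
f(m) = (4 + m)/(-5 + m) (f(m) = (m + 4)/(m - 5) = (4 + m)/(-5 + m))
p = 293/2184 (p = (((4 - 7)/(-5 - 7))/(-13) + 46/48)/7 = ((-3/(-12))*(-1/13) + 46*(1/48))/7 = (-1/12*(-3)*(-1/13) + 23/24)/7 = ((¼)*(-1/13) + 23/24)/7 = (-1/52 + 23/24)/7 = (⅐)*(293/312) = 293/2184 ≈ 0.13416)
p³ = (293/2184)³ = 25153757/10417365504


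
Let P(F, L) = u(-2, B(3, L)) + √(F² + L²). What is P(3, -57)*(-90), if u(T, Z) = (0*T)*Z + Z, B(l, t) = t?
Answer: 5130 - 270*√362 ≈ -7.1003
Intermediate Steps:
u(T, Z) = Z (u(T, Z) = 0*Z + Z = 0 + Z = Z)
P(F, L) = L + √(F² + L²)
P(3, -57)*(-90) = (-57 + √(3² + (-57)²))*(-90) = (-57 + √(9 + 3249))*(-90) = (-57 + √3258)*(-90) = (-57 + 3*√362)*(-90) = 5130 - 270*√362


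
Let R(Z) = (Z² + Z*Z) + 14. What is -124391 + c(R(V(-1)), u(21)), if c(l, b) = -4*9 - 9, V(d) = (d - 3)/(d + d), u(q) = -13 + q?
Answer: -124436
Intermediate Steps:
V(d) = (-3 + d)/(2*d) (V(d) = (-3 + d)/((2*d)) = (-3 + d)*(1/(2*d)) = (-3 + d)/(2*d))
R(Z) = 14 + 2*Z² (R(Z) = (Z² + Z²) + 14 = 2*Z² + 14 = 14 + 2*Z²)
c(l, b) = -45 (c(l, b) = -36 - 9 = -45)
-124391 + c(R(V(-1)), u(21)) = -124391 - 45 = -124436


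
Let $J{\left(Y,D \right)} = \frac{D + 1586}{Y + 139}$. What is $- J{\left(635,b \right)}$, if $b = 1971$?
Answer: $- \frac{3557}{774} \approx -4.5956$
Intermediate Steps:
$J{\left(Y,D \right)} = \frac{1586 + D}{139 + Y}$
$- J{\left(635,b \right)} = - \frac{1586 + 1971}{139 + 635} = - \frac{3557}{774}$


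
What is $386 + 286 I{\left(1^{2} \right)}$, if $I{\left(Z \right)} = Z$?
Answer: $672$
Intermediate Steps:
$386 + 286 I{\left(1^{2} \right)} = 386 + 286 \cdot 1^{2} = 386 + 286 \cdot 1 = 386 + 286 = 672$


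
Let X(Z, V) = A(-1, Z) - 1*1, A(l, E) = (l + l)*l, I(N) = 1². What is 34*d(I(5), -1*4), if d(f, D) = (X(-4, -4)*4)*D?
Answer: -544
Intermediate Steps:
I(N) = 1
A(l, E) = 2*l² (A(l, E) = (2*l)*l = 2*l²)
X(Z, V) = 1 (X(Z, V) = 2*(-1)² - 1*1 = 2*1 - 1 = 2 - 1 = 1)
d(f, D) = 4*D (d(f, D) = (1*4)*D = 4*D)
34*d(I(5), -1*4) = 34*(4*(-1*4)) = 34*(4*(-4)) = 34*(-16) = -544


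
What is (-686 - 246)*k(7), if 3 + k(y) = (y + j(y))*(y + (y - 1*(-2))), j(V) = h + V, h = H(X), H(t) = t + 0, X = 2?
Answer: -235796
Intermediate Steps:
H(t) = t
h = 2
j(V) = 2 + V
k(y) = -3 + (2 + 2*y)² (k(y) = -3 + (y + (2 + y))*(y + (y - 1*(-2))) = -3 + (2 + 2*y)*(y + (y + 2)) = -3 + (2 + 2*y)*(y + (2 + y)) = -3 + (2 + 2*y)*(2 + 2*y) = -3 + (2 + 2*y)²)
(-686 - 246)*k(7) = (-686 - 246)*(1 + 4*7² + 8*7) = -932*(1 + 4*49 + 56) = -932*(1 + 196 + 56) = -932*253 = -235796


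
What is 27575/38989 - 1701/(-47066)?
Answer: 1364165239/1835056274 ≈ 0.74339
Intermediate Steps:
27575/38989 - 1701/(-47066) = 27575*(1/38989) - 1701*(-1/47066) = 27575/38989 + 1701/47066 = 1364165239/1835056274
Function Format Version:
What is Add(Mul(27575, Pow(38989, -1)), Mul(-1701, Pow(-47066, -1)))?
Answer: Rational(1364165239, 1835056274) ≈ 0.74339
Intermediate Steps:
Add(Mul(27575, Pow(38989, -1)), Mul(-1701, Pow(-47066, -1))) = Add(Mul(27575, Rational(1, 38989)), Mul(-1701, Rational(-1, 47066))) = Add(Rational(27575, 38989), Rational(1701, 47066)) = Rational(1364165239, 1835056274)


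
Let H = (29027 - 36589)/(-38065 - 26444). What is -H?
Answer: -7562/64509 ≈ -0.11722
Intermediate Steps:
H = 7562/64509 (H = -7562/(-64509) = -7562*(-1/64509) = 7562/64509 ≈ 0.11722)
-H = -1*7562/64509 = -7562/64509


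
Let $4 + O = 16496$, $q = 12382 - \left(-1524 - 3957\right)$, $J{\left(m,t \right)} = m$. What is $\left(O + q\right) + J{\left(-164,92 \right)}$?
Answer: $34191$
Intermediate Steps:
$q = 17863$ ($q = 12382 - \left(-1524 - 3957\right) = 12382 - -5481 = 12382 + 5481 = 17863$)
$O = 16492$ ($O = -4 + 16496 = 16492$)
$\left(O + q\right) + J{\left(-164,92 \right)} = \left(16492 + 17863\right) - 164 = 34355 - 164 = 34191$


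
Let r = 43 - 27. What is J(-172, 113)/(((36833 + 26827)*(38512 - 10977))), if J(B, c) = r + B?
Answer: -13/146073175 ≈ -8.8996e-8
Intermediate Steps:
r = 16
J(B, c) = 16 + B
J(-172, 113)/(((36833 + 26827)*(38512 - 10977))) = (16 - 172)/(((36833 + 26827)*(38512 - 10977))) = -156/(63660*27535) = -156/1752878100 = -156*1/1752878100 = -13/146073175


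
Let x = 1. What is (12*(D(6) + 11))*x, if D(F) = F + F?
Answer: 276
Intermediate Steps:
D(F) = 2*F
(12*(D(6) + 11))*x = (12*(2*6 + 11))*1 = (12*(12 + 11))*1 = (12*23)*1 = 276*1 = 276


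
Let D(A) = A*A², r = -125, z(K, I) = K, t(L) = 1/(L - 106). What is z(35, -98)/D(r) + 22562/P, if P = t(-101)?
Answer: -1824349218757/390625 ≈ -4.6703e+6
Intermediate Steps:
t(L) = 1/(-106 + L)
P = -1/207 (P = 1/(-106 - 101) = 1/(-207) = -1/207 ≈ -0.0048309)
D(A) = A³
z(35, -98)/D(r) + 22562/P = 35/((-125)³) + 22562/(-1/207) = 35/(-1953125) + 22562*(-207) = 35*(-1/1953125) - 4670334 = -7/390625 - 4670334 = -1824349218757/390625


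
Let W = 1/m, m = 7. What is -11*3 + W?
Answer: -230/7 ≈ -32.857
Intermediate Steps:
W = 1/7 ≈ 0.14286
-11*3 + W = -11*3 + 1/7 = -33 + 1/7 = -230/7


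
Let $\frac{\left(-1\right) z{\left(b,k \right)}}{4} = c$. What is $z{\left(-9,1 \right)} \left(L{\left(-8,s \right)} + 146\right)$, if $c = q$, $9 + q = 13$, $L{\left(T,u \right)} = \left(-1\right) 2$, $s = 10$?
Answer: $-2304$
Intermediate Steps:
$L{\left(T,u \right)} = -2$
$q = 4$ ($q = -9 + 13 = 4$)
$c = 4$
$z{\left(b,k \right)} = -16$ ($z{\left(b,k \right)} = \left(-4\right) 4 = -16$)
$z{\left(-9,1 \right)} \left(L{\left(-8,s \right)} + 146\right) = - 16 \left(-2 + 146\right) = \left(-16\right) 144 = -2304$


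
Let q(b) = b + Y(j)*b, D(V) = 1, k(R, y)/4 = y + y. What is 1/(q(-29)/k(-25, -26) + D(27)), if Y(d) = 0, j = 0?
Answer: 208/237 ≈ 0.87764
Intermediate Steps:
k(R, y) = 8*y (k(R, y) = 4*(y + y) = 4*(2*y) = 8*y)
q(b) = b (q(b) = b + 0*b = b + 0 = b)
1/(q(-29)/k(-25, -26) + D(27)) = 1/(-29/(8*(-26)) + 1) = 1/(-29/(-208) + 1) = 1/(-29*(-1/208) + 1) = 1/(29/208 + 1) = 1/(237/208) = 208/237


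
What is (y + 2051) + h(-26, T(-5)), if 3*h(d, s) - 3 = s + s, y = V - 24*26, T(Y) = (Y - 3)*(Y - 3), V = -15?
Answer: 4367/3 ≈ 1455.7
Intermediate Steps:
T(Y) = (-3 + Y)² (T(Y) = (-3 + Y)*(-3 + Y) = (-3 + Y)²)
y = -639 (y = -15 - 24*26 = -15 - 624 = -639)
h(d, s) = 1 + 2*s/3 (h(d, s) = 1 + (s + s)/3 = 1 + (2*s)/3 = 1 + 2*s/3)
(y + 2051) + h(-26, T(-5)) = (-639 + 2051) + (1 + 2*(-3 - 5)²/3) = 1412 + (1 + (⅔)*(-8)²) = 1412 + (1 + (⅔)*64) = 1412 + (1 + 128/3) = 1412 + 131/3 = 4367/3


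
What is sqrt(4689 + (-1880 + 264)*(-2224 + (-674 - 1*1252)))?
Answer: 7*sqrt(136961) ≈ 2590.6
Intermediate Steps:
sqrt(4689 + (-1880 + 264)*(-2224 + (-674 - 1*1252))) = sqrt(4689 - 1616*(-2224 + (-674 - 1252))) = sqrt(4689 - 1616*(-2224 - 1926)) = sqrt(4689 - 1616*(-4150)) = sqrt(4689 + 6706400) = sqrt(6711089) = 7*sqrt(136961)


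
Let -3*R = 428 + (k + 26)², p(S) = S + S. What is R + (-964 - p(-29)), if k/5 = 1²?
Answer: -1369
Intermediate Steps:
p(S) = 2*S
k = 5 (k = 5*1² = 5*1 = 5)
R = -463 (R = -(428 + (5 + 26)²)/3 = -(428 + 31²)/3 = -(428 + 961)/3 = -⅓*1389 = -463)
R + (-964 - p(-29)) = -463 + (-964 - 2*(-29)) = -463 + (-964 - 1*(-58)) = -463 + (-964 + 58) = -463 - 906 = -1369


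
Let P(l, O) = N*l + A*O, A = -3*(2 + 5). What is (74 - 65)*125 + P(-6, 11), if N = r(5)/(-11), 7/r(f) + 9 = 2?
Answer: 9828/11 ≈ 893.45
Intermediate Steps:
A = -21 (A = -3*7 = -21)
r(f) = -1 (r(f) = 7/(-9 + 2) = 7/(-7) = 7*(-1/7) = -1)
N = 1/11 (N = -1/(-11) = -1*(-1/11) = 1/11 ≈ 0.090909)
P(l, O) = -21*O + l/11 (P(l, O) = l/11 - 21*O = -21*O + l/11)
(74 - 65)*125 + P(-6, 11) = (74 - 65)*125 + (-21*11 + (1/11)*(-6)) = 9*125 + (-231 - 6/11) = 1125 - 2547/11 = 9828/11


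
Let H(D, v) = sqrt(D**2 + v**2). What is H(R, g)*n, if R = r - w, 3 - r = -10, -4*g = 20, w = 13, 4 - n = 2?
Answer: 10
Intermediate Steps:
n = 2 (n = 4 - 1*2 = 4 - 2 = 2)
g = -5 (g = -1/4*20 = -5)
r = 13 (r = 3 - 1*(-10) = 3 + 10 = 13)
R = 0 (R = 13 - 1*13 = 13 - 13 = 0)
H(R, g)*n = sqrt(0**2 + (-5)**2)*2 = sqrt(0 + 25)*2 = sqrt(25)*2 = 5*2 = 10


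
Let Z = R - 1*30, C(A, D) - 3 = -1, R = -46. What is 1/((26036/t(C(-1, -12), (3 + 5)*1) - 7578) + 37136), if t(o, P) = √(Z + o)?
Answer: 546823/16332462558 + 6509*I*√74/16332462558 ≈ 3.3481e-5 + 3.4283e-6*I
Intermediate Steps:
C(A, D) = 2 (C(A, D) = 3 - 1 = 2)
Z = -76 (Z = -46 - 1*30 = -46 - 30 = -76)
t(o, P) = √(-76 + o)
1/((26036/t(C(-1, -12), (3 + 5)*1) - 7578) + 37136) = 1/((26036/(√(-76 + 2)) - 7578) + 37136) = 1/((26036/(√(-74)) - 7578) + 37136) = 1/((26036/((I*√74)) - 7578) + 37136) = 1/((26036*(-I*√74/74) - 7578) + 37136) = 1/((-13018*I*√74/37 - 7578) + 37136) = 1/((-7578 - 13018*I*√74/37) + 37136) = 1/(29558 - 13018*I*√74/37)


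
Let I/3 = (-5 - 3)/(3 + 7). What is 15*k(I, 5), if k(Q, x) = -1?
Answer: -15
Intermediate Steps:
I = -12/5 (I = 3*((-5 - 3)/(3 + 7)) = 3*(-8/10) = 3*(-8*⅒) = 3*(-⅘) = -12/5 ≈ -2.4000)
15*k(I, 5) = 15*(-1) = -15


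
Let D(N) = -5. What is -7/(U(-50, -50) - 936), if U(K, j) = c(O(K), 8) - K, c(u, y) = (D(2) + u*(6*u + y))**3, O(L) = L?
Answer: -7/3108939693989 ≈ -2.2516e-12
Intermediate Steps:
c(u, y) = (-5 + u*(y + 6*u))**3 (c(u, y) = (-5 + u*(6*u + y))**3 = (-5 + u*(y + 6*u))**3)
U(K, j) = (-5 + 6*K**2 + 8*K)**3 - K (U(K, j) = (-5 + 6*K**2 + K*8)**3 - K = (-5 + 6*K**2 + 8*K)**3 - K)
-7/(U(-50, -50) - 936) = -7/(((-5 + 6*(-50)**2 + 8*(-50))**3 - 1*(-50)) - 936) = -7/(((-5 + 6*2500 - 400)**3 + 50) - 936) = -7/(((-5 + 15000 - 400)**3 + 50) - 936) = -7/((14595**3 + 50) - 936) = -7/((3108939694875 + 50) - 936) = -7/(3108939694925 - 936) = -7/3108939693989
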